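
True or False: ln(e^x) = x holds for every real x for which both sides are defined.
Claim: ln(e^x) = x.
Reasoning: ln is the inverse of the exponential: ln(e^x) asks for the exponent p with e^p = e^x, and since e^p is one-to-one that exponent is p = x.
So the two sides agree for every real x for which both sides are defined.

Conclusion: True.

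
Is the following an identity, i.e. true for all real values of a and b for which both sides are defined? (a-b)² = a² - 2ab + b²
Claim: (a-b)² = a² - 2ab + b².
Reasoning: Expand: (a-b)² = (a-b)(a-b) = a·a - a·b - b·a + b·b = a² - 2ab + b².
So the two sides agree for all real values of a and b for which both sides are defined.

Conclusion: Yes, this is an identity.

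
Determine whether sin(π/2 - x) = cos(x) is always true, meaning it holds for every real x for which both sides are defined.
Yes, this is an identity.

Claim: sin(π/2 - x) = cos(x).
Reasoning: Use sin(u - v) = sin(u)cos(v) - cos(u)sin(v) with u = π/2, v = x: sin(π/2)cos(x) - cos(π/2)sin(x) = 1·cos(x) - 0·sin(x) = cos(x).
So the two sides agree for every real x for which both sides are defined.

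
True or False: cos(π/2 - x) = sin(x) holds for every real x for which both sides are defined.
True.

Claim: cos(π/2 - x) = sin(x).
Reasoning: Use cos(u - v) = cos(u)cos(v) + sin(u)sin(v) with u = π/2, v = x: cos(π/2)cos(x) + sin(π/2)sin(x) = 0·cos(x) + 1·sin(x) = sin(x).
So the two sides agree for every real x for which both sides are defined.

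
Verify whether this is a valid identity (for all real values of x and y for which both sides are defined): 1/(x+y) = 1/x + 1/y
No, this is NOT an identity.

Claim: 1/(x+y) = 1/x + 1/y.
Test a specific point where both sides are defined: x = 1, y = 2.
LHS = 1/(x+y) ≈ 0.3333
RHS = 1/x + 1/y ≈ 1.5000
Since 0.3333 ≠ 1.5000, the equation fails at this point, so it cannot hold for all real values of x and y for which both sides are defined.
1/x + 1/y = (x+y)/(xy), which is not 1/(x+y).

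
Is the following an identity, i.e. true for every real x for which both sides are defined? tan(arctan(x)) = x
Claim: tan(arctan(x)) = x.
Reasoning: For every real x, arctan(x) is by definition the angle in (-π/2, π/2) whose tangent equals x. Taking the tangent of that angle returns x.
So the two sides agree for every real x for which both sides are defined.

Conclusion: Yes, this is an identity.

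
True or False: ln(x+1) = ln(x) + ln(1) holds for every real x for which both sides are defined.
Claim: ln(x+1) = ln(x) + ln(1).
Test a specific point where both sides are defined: x = 3/2.
LHS = ln(x+1) ≈ 0.9163
RHS = ln(x) + ln(1) ≈ 0.4055
Since 0.9163 ≠ 0.4055, the equation fails at this point, so it cannot hold for every real x for which both sides are defined.
ln(1) = 0, so the right side is just ln(x), which differs from ln(x+1).

Conclusion: False.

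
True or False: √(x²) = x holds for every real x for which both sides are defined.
False.

Claim: √(x²) = x.
Test a specific point where both sides are defined: x = -1.
LHS = √(x²) ≈ 1.0000
RHS = x ≈ -1.0000
Since 1.0000 ≠ -1.0000, the equation fails at this point, so it cannot hold for every real x for which both sides are defined.
√(x²) = |x|, which differs from x whenever x < 0 (both sides are defined for every real x).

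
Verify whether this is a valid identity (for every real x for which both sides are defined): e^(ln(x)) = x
Yes, this is an identity.

Claim: e^(ln(x)) = x.
Reasoning: For x > 0, ln(x) is by definition the exponent p such that e^p = x. Raising e to that exponent therefore returns x: e^(ln x) = x.
So the two sides agree for every real x for which both sides are defined.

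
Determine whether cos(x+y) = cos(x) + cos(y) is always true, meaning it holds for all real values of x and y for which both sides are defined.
Claim: cos(x+y) = cos(x) + cos(y).
Test a specific point where both sides are defined: x = π/6, y = π/6.
LHS = cos(x+y) ≈ 0.5000
RHS = cos(x) + cos(y) ≈ 1.7321
Since 0.5000 ≠ 1.7321, the equation fails at this point, so it cannot hold for all real values of x and y for which both sides are defined.
The correct expansion is cos(x+y) = cos(x)cos(y) - sin(x)sin(y); cosine is not additive.

Conclusion: No, this is NOT an identity.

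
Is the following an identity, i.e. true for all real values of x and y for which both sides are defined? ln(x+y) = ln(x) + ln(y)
No, this is NOT an identity.

Claim: ln(x+y) = ln(x) + ln(y).
Test a specific point where both sides are defined: x = 2, y = 1/2.
LHS = ln(x+y) ≈ 0.9163
RHS = ln(x) + ln(y) ≈ 0.0000
Since 0.9163 ≠ 0.0000, the equation fails at this point, so it cannot hold for all real values of x and y for which both sides are defined.
ln(x) + ln(y) = ln(xy), not ln(x+y).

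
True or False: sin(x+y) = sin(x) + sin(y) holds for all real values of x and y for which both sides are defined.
Claim: sin(x+y) = sin(x) + sin(y).
Test a specific point where both sides are defined: x = 3π/4, y = -π/3.
LHS = sin(x+y) ≈ 0.9659
RHS = sin(x) + sin(y) ≈ -0.1589
Since 0.9659 ≠ -0.1589, the equation fails at this point, so it cannot hold for all real values of x and y for which both sides are defined.
The correct expansion is sin(x+y) = sin(x)cos(y) + cos(x)sin(y); sine is not additive.

Conclusion: False.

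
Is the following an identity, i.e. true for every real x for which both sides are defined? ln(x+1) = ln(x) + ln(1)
No, this is NOT an identity.

Claim: ln(x+1) = ln(x) + ln(1).
Test a specific point where both sides are defined: x = 2.
LHS = ln(x+1) ≈ 1.0986
RHS = ln(x) + ln(1) ≈ 0.6931
Since 1.0986 ≠ 0.6931, the equation fails at this point, so it cannot hold for every real x for which both sides are defined.
ln(1) = 0, so the right side is just ln(x), which differs from ln(x+1).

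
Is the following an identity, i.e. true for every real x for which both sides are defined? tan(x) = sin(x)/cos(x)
Claim: tan(x) = sin(x)/cos(x).
Reasoning: For an angle x whose terminal point on the unit circle is (cos x, sin x), tan(x) is defined as the ratio (second coordinate)/(first coordinate) = sin(x)/cos(x), wherever cos(x) ≠ 0.
So the two sides agree for every real x for which both sides are defined.

Conclusion: Yes, this is an identity.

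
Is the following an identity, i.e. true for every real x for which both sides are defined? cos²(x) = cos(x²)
Claim: cos²(x) = cos(x²).
Test a specific point where both sides are defined: x = 3π/4.
LHS = cos²(x) ≈ 0.5000
RHS = cos(x²) ≈ 0.7442
Since 0.5000 ≠ 0.7442, the equation fails at this point, so it cannot hold for every real x for which both sides are defined.
cos²(x) means (cos x)², squaring the output; cos(x²) squares the input. These are different functions.

Conclusion: No, this is NOT an identity.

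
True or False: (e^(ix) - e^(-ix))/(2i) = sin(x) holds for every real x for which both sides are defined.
True.

Claim: (e^(ix) - e^(-ix))/(2i) = sin(x).
Reasoning: By Euler's formula e^(ix) = cos(x) + i·sin(x) and e^(-ix) = cos(x) - i·sin(x). Subtracting cancels the cosine terms: e^(ix) - e^(-ix) = 2i·sin(x); divide by 2i.
So the two sides agree for every real x for which both sides are defined.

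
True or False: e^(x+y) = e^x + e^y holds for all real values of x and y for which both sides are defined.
Claim: e^(x+y) = e^x + e^y.
Test a specific point where both sides are defined: x = -2, y = -2.
LHS = e^(x+y) ≈ 0.0183
RHS = e^x + e^y ≈ 0.2707
Since 0.0183 ≠ 0.2707, the equation fails at this point, so it cannot hold for all real values of x and y for which both sides are defined.
The correct rule is e^(x+y) = e^x · e^y (a product, not a sum).

Conclusion: False.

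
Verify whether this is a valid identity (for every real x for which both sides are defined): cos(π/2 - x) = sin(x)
Yes, this is an identity.

Claim: cos(π/2 - x) = sin(x).
Reasoning: Use cos(u - v) = cos(u)cos(v) + sin(u)sin(v) with u = π/2, v = x: cos(π/2)cos(x) + sin(π/2)sin(x) = 0·cos(x) + 1·sin(x) = sin(x).
So the two sides agree for every real x for which both sides are defined.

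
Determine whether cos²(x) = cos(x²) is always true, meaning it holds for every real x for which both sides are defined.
Claim: cos²(x) = cos(x²).
Test a specific point where both sides are defined: x = π/4.
LHS = cos²(x) ≈ 0.5000
RHS = cos(x²) ≈ 0.8157
Since 0.5000 ≠ 0.8157, the equation fails at this point, so it cannot hold for every real x for which both sides are defined.
cos²(x) means (cos x)², squaring the output; cos(x²) squares the input. These are different functions.

Conclusion: No, this is NOT an identity.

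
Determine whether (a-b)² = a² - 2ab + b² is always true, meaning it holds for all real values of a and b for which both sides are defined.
Yes, this is an identity.

Claim: (a-b)² = a² - 2ab + b².
Reasoning: Expand: (a-b)² = (a-b)(a-b) = a·a - a·b - b·a + b·b = a² - 2ab + b².
So the two sides agree for all real values of a and b for which both sides are defined.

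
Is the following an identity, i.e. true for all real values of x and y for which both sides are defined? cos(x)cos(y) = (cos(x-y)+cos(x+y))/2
Claim: cos(x)cos(y) = (cos(x-y)+cos(x+y))/2.
Reasoning: cos(x-y) = cos(x)cos(y) + sin(x)sin(y) and cos(x+y) = cos(x)cos(y) - sin(x)sin(y). Adding, cos(x-y) + cos(x+y) = 2cos(x)cos(y); divide by 2.
So the two sides agree for all real values of x and y for which both sides are defined.

Conclusion: Yes, this is an identity.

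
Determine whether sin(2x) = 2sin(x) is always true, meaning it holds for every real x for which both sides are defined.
No, this is NOT an identity.

Claim: sin(2x) = 2sin(x).
Test a specific point where both sides are defined: x = -π/2.
LHS = sin(2x) ≈ 0.0000
RHS = 2sin(x) ≈ -2.0000
Since 0.0000 ≠ -2.0000, the equation fails at this point, so it cannot hold for every real x for which both sides are defined.
The correct double-angle formula is sin(2x) = 2sin(x)cos(x).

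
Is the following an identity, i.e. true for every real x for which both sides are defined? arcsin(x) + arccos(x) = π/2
Yes, this is an identity.

Claim: arcsin(x) + arccos(x) = π/2.
Reasoning: Both sides are defined for -1 ≤ x ≤ 1. Let θ = arcsin(x), so sin θ = x and θ ∈ [-π/2, π/2]. Then cos(π/2 - θ) = sin θ = x and π/2 - θ ∈ [0, π], which is exactly the range of arccos, so arccos(x) = π/2 - θ. Adding: arcsin(x) + arccos(x) = θ + (π/2 - θ) = π/2.
So the two sides agree for every real x for which both sides are defined.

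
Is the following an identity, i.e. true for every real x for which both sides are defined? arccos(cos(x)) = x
Claim: arccos(cos(x)) = x.
Test a specific point where both sides are defined: x = -π/2.
LHS = arccos(cos(x)) ≈ 1.5708
RHS = x ≈ -1.5708
Since 1.5708 ≠ -1.5708, the equation fails at this point, so it cannot hold for every real x for which both sides are defined.
arccos only returns values in [0, π], so arccos(cos(x)) = x holds only for x in that interval, not for all real x.

Conclusion: No, this is NOT an identity.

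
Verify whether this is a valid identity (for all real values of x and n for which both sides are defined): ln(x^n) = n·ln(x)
Yes, this is an identity.

Claim: ln(x^n) = n·ln(x).
Reasoning: The right side requires x > 0. For x > 0, x^n = (e^(ln x))^n = e^(n·ln x), so taking ln of both sides gives ln(x^n) = n·ln(x).
So the two sides agree for all real values of x and n for which both sides are defined.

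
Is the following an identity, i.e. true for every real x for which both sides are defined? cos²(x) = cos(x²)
Claim: cos²(x) = cos(x²).
Test a specific point where both sides are defined: x = π.
LHS = cos²(x) ≈ 1.0000
RHS = cos(x²) ≈ -0.9027
Since 1.0000 ≠ -0.9027, the equation fails at this point, so it cannot hold for every real x for which both sides are defined.
cos²(x) means (cos x)², squaring the output; cos(x²) squares the input. These are different functions.

Conclusion: No, this is NOT an identity.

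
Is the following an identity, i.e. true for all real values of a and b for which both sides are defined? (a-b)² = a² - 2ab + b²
Claim: (a-b)² = a² - 2ab + b².
Reasoning: Expand: (a-b)² = (a-b)(a-b) = a·a - a·b - b·a + b·b = a² - 2ab + b².
So the two sides agree for all real values of a and b for which both sides are defined.

Conclusion: Yes, this is an identity.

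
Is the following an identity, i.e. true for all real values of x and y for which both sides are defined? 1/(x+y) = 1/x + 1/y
No, this is NOT an identity.

Claim: 1/(x+y) = 1/x + 1/y.
Test a specific point where both sides are defined: x = 1/2, y = 1.
LHS = 1/(x+y) ≈ 0.6667
RHS = 1/x + 1/y ≈ 3.0000
Since 0.6667 ≠ 3.0000, the equation fails at this point, so it cannot hold for all real values of x and y for which both sides are defined.
1/x + 1/y = (x+y)/(xy), which is not 1/(x+y).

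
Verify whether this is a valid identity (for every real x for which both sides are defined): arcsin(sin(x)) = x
No, this is NOT an identity.

Claim: arcsin(sin(x)) = x.
Test a specific point where both sides are defined: x = π.
LHS = arcsin(sin(x)) ≈ 0.0000
RHS = x ≈ 3.1416
Since 0.0000 ≠ 3.1416, the equation fails at this point, so it cannot hold for every real x for which both sides are defined.
arcsin only returns values in [-π/2, π/2], so arcsin(sin(x)) = x holds only for x in that interval, not for all real x.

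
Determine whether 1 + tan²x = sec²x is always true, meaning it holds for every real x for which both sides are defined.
Claim: 1 + tan²x = sec²x.
Reasoning: Start from sin²x + cos²x = 1 and divide every term by cos²x (allowed wherever tan x and sec x are defined): tan²x + 1 = 1/cos²x = sec²x.
So the two sides agree for every real x for which both sides are defined.

Conclusion: Yes, this is an identity.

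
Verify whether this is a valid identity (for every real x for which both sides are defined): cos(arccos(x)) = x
Claim: cos(arccos(x)) = x.
Reasoning: For -1 ≤ x ≤ 1 (where arccos is defined), arccos(x) is by definition an angle whose cosine equals x. Taking the cosine of that angle returns x. (Note the other order, arccos(cos x) = x, is NOT an identity.)
So the two sides agree for every real x for which both sides are defined.

Conclusion: Yes, this is an identity.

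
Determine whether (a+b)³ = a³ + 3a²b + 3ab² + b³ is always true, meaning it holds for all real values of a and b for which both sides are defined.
Yes, this is an identity.

Claim: (a+b)³ = a³ + 3a²b + 3ab² + b³.
Reasoning: (a+b)³ = (a+b)(a+b)² = (a+b)(a² + 2ab + b²) = a³ + 2a²b + ab² + a²b + 2ab² + b³ = a³ + 3a²b + 3ab² + b³.
So the two sides agree for all real values of a and b for which both sides are defined.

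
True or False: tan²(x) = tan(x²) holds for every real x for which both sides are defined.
False.

Claim: tan²(x) = tan(x²).
Test a specific point where both sides are defined: x = π/6.
LHS = tan²(x) ≈ 0.3333
RHS = tan(x²) ≈ 0.2812
Since 0.3333 ≠ 0.2812, the equation fails at this point, so it cannot hold for every real x for which both sides are defined.
tan²(x) means (tan x)², squaring the output; tan(x²) squares the input. These are different functions.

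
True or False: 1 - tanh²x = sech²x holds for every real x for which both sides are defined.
True.

Claim: 1 - tanh²x = sech²x.
Reasoning: Divide cosh²x - sinh²x = 1 through by cosh²x (never zero): 1 - tanh²x = 1/cosh²x = sech²x.
So the two sides agree for every real x for which both sides are defined.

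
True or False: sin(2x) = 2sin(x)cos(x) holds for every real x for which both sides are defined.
True.

Claim: sin(2x) = 2sin(x)cos(x).
Reasoning: Put y = x in the addition formula sin(x+y) = sin(x)cos(y) + cos(x)sin(y): sin(2x) = sin(x)cos(x) + cos(x)sin(x) = 2sin(x)cos(x).
So the two sides agree for every real x for which both sides are defined.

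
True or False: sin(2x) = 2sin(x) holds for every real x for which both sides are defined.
False.

Claim: sin(2x) = 2sin(x).
Test a specific point where both sides are defined: x = -π/2.
LHS = sin(2x) ≈ 0.0000
RHS = 2sin(x) ≈ -2.0000
Since 0.0000 ≠ -2.0000, the equation fails at this point, so it cannot hold for every real x for which both sides are defined.
The correct double-angle formula is sin(2x) = 2sin(x)cos(x).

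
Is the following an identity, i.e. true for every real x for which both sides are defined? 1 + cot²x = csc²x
Yes, this is an identity.

Claim: 1 + cot²x = csc²x.
Reasoning: Start from sin²x + cos²x = 1 and divide every term by sin²x (allowed wherever cot x and csc x are defined): 1 + cot²x = 1/sin²x = csc²x.
So the two sides agree for every real x for which both sides are defined.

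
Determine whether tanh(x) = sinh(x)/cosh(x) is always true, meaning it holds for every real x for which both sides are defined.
Yes, this is an identity.

Claim: tanh(x) = sinh(x)/cosh(x).
Reasoning: tanh(x) is defined as sinh(x)/cosh(x) = (e^x - e^-x)/(e^x + e^-x); cosh(x) ≥ 1 is never zero, so this holds for every real x.
So the two sides agree for every real x for which both sides are defined.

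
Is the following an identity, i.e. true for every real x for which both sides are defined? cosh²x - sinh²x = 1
Yes, this is an identity.

Claim: cosh²x - sinh²x = 1.
Reasoning: With cosh(x) = (e^x + e^-x)/2 and sinh(x) = (e^x - e^-x)/2: cosh²x = (e^(2x) + 2 + e^(-2x))/4 and sinh²x = (e^(2x) - 2 + e^(-2x))/4. Subtracting leaves 4/4 = 1.
So the two sides agree for every real x for which both sides are defined.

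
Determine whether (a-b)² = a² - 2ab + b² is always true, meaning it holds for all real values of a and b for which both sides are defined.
Yes, this is an identity.

Claim: (a-b)² = a² - 2ab + b².
Reasoning: Expand: (a-b)² = (a-b)(a-b) = a·a - a·b - b·a + b·b = a² - 2ab + b².
So the two sides agree for all real values of a and b for which both sides are defined.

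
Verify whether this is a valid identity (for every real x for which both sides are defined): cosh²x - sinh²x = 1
Yes, this is an identity.

Claim: cosh²x - sinh²x = 1.
Reasoning: With cosh(x) = (e^x + e^-x)/2 and sinh(x) = (e^x - e^-x)/2: cosh²x = (e^(2x) + 2 + e^(-2x))/4 and sinh²x = (e^(2x) - 2 + e^(-2x))/4. Subtracting leaves 4/4 = 1.
So the two sides agree for every real x for which both sides are defined.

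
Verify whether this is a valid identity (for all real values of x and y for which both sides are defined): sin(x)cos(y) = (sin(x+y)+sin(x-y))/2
Claim: sin(x)cos(y) = (sin(x+y)+sin(x-y))/2.
Reasoning: sin(x+y) = sin(x)cos(y) + cos(x)sin(y) and sin(x-y) = sin(x)cos(y) - cos(x)sin(y). Adding, sin(x+y) + sin(x-y) = 2sin(x)cos(y); divide by 2.
So the two sides agree for all real values of x and y for which both sides are defined.

Conclusion: Yes, this is an identity.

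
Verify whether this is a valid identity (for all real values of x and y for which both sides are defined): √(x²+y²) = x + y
Claim: √(x²+y²) = x + y.
Test a specific point where both sides are defined: x = 1, y = 5.
LHS = √(x²+y²) ≈ 5.0990
RHS = x + y ≈ 6.0000
Since 5.0990 ≠ 6.0000, the equation fails at this point, so it cannot hold for all real values of x and y for which both sides are defined.
(x+y)² = x² + 2xy + y², not x² + y², so the square root does not split this way.

Conclusion: No, this is NOT an identity.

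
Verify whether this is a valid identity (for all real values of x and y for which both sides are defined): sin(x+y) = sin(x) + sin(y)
Claim: sin(x+y) = sin(x) + sin(y).
Test a specific point where both sides are defined: x = 3π/4, y = 2π/3.
LHS = sin(x+y) ≈ -0.9659
RHS = sin(x) + sin(y) ≈ 1.5731
Since -0.9659 ≠ 1.5731, the equation fails at this point, so it cannot hold for all real values of x and y for which both sides are defined.
The correct expansion is sin(x+y) = sin(x)cos(y) + cos(x)sin(y); sine is not additive.

Conclusion: No, this is NOT an identity.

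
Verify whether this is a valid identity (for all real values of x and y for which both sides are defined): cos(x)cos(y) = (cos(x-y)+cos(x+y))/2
Claim: cos(x)cos(y) = (cos(x-y)+cos(x+y))/2.
Reasoning: cos(x-y) = cos(x)cos(y) + sin(x)sin(y) and cos(x+y) = cos(x)cos(y) - sin(x)sin(y). Adding, cos(x-y) + cos(x+y) = 2cos(x)cos(y); divide by 2.
So the two sides agree for all real values of x and y for which both sides are defined.

Conclusion: Yes, this is an identity.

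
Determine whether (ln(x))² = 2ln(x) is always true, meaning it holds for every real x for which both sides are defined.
No, this is NOT an identity.

Claim: (ln(x))² = 2ln(x).
Test a specific point where both sides are defined: x = 4.
LHS = (ln(x))² ≈ 1.9218
RHS = 2ln(x) ≈ 2.7726
Since 1.9218 ≠ 2.7726, the equation fails at this point, so it cannot hold for every real x for which both sides are defined.
2ln(x) equals ln(x²), which is not the same as (ln x)².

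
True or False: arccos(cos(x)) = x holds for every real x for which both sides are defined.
False.

Claim: arccos(cos(x)) = x.
Test a specific point where both sides are defined: x = -π/6.
LHS = arccos(cos(x)) ≈ 0.5236
RHS = x ≈ -0.5236
Since 0.5236 ≠ -0.5236, the equation fails at this point, so it cannot hold for every real x for which both sides are defined.
arccos only returns values in [0, π], so arccos(cos(x)) = x holds only for x in that interval, not for all real x.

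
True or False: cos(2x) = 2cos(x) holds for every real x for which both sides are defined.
Claim: cos(2x) = 2cos(x).
Test a specific point where both sides are defined: x = π.
LHS = cos(2x) ≈ 1.0000
RHS = 2cos(x) ≈ -2.0000
Since 1.0000 ≠ -2.0000, the equation fails at this point, so it cannot hold for every real x for which both sides are defined.
The correct double-angle formula is cos(2x) = cos²x - sin²x.

Conclusion: False.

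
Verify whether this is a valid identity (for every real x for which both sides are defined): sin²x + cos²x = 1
Yes, this is an identity.

Claim: sin²x + cos²x = 1.
Reasoning: The point (cos x, sin x) lies on the unit circle X² + Y² = 1, so cos²x + sin²x = 1 for every real x.
So the two sides agree for every real x for which both sides are defined.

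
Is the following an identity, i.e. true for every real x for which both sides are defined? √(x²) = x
Claim: √(x²) = x.
Test a specific point where both sides are defined: x = -1.
LHS = √(x²) ≈ 1.0000
RHS = x ≈ -1.0000
Since 1.0000 ≠ -1.0000, the equation fails at this point, so it cannot hold for every real x for which both sides are defined.
√(x²) = |x|, which differs from x whenever x < 0 (both sides are defined for every real x).

Conclusion: No, this is NOT an identity.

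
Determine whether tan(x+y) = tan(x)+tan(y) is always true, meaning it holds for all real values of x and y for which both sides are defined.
Claim: tan(x+y) = tan(x)+tan(y).
Test a specific point where both sides are defined: x = -π/3, y = 2π/3.
LHS = tan(x+y) ≈ 1.7321
RHS = tan(x)+tan(y) ≈ -3.4641
Since 1.7321 ≠ -3.4641, the equation fails at this point, so it cannot hold for all real values of x and y for which both sides are defined.
The correct formula is tan(x+y) = (tan(x) + tan(y))/(1 - tan(x)tan(y)).

Conclusion: No, this is NOT an identity.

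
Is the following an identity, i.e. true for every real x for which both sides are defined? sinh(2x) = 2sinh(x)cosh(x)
Yes, this is an identity.

Claim: sinh(2x) = 2sinh(x)cosh(x).
Reasoning: 2sinh(x)cosh(x) = 2 · (e^x - e^-x)/2 · (e^x + e^-x)/2 = (e^(2x) - e^(-2x))/2 = sinh(2x).
So the two sides agree for every real x for which both sides are defined.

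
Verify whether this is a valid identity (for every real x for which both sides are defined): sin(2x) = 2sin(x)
No, this is NOT an identity.

Claim: sin(2x) = 2sin(x).
Test a specific point where both sides are defined: x = 2π/3.
LHS = sin(2x) ≈ -0.8660
RHS = 2sin(x) ≈ 1.7321
Since -0.8660 ≠ 1.7321, the equation fails at this point, so it cannot hold for every real x for which both sides are defined.
The correct double-angle formula is sin(2x) = 2sin(x)cos(x).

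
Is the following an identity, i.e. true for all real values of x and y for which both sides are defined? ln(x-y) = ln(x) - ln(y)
No, this is NOT an identity.

Claim: ln(x-y) = ln(x) - ln(y).
Test a specific point where both sides are defined: x = 5, y = 3/2.
LHS = ln(x-y) ≈ 1.2528
RHS = ln(x) - ln(y) ≈ 1.2040
Since 1.2528 ≠ 1.2040, the equation fails at this point, so it cannot hold for all real values of x and y for which both sides are defined.
ln(x) - ln(y) = ln(x/y), not ln(x-y).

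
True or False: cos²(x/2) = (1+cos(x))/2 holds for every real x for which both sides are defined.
Claim: cos²(x/2) = (1+cos(x))/2.
Reasoning: Use cos(2θ) = 2cos²θ - 1 with θ = x/2: cos(x) = 2cos²(x/2) - 1. Solving for cos²(x/2) gives (1 + cos(x))/2.
So the two sides agree for every real x for which both sides are defined.

Conclusion: True.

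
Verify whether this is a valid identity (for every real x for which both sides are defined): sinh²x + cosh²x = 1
No, this is NOT an identity.

Claim: sinh²x + cosh²x = 1.
Test a specific point where both sides are defined: x = -1.
LHS = sinh²x + cosh²x ≈ 3.7622
RHS = 1 ≈ 1.0000
Since 3.7622 ≠ 1.0000, the equation fails at this point, so it cannot hold for every real x for which both sides are defined.
The correct hyperbolic identity is cosh²x - sinh²x = 1 (a difference); the sum sinh²x + cosh²x equals cosh(2x).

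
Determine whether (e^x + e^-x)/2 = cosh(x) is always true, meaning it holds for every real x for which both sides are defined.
Yes, this is an identity.

Claim: (e^x + e^-x)/2 = cosh(x).
Reasoning: This is exactly the definition of the hyperbolic cosine: cosh(x) := (e^x + e^-x)/2.
So the two sides agree for every real x for which both sides are defined.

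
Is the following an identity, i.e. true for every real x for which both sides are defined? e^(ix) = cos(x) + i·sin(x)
Yes, this is an identity.

Claim: e^(ix) = cos(x) + i·sin(x).
Reasoning: Euler's formula. Expand e^(ix) = Σ (ix)^k / k!. Since i² = -1, the even-k terms are Σ (-1)^m x^(2m)/(2m)! = cos(x) and the odd-k terms are i · Σ (-1)^m x^(2m+1)/(2m+1)! = i·sin(x).
So the two sides agree for every real x for which both sides are defined.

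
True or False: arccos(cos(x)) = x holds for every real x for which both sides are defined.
Claim: arccos(cos(x)) = x.
Test a specific point where both sides are defined: x = -π/6.
LHS = arccos(cos(x)) ≈ 0.5236
RHS = x ≈ -0.5236
Since 0.5236 ≠ -0.5236, the equation fails at this point, so it cannot hold for every real x for which both sides are defined.
arccos only returns values in [0, π], so arccos(cos(x)) = x holds only for x in that interval, not for all real x.

Conclusion: False.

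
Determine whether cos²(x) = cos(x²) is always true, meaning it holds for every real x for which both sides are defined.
Claim: cos²(x) = cos(x²).
Test a specific point where both sides are defined: x = π/3.
LHS = cos²(x) ≈ 0.2500
RHS = cos(x²) ≈ 0.4566
Since 0.2500 ≠ 0.4566, the equation fails at this point, so it cannot hold for every real x for which both sides are defined.
cos²(x) means (cos x)², squaring the output; cos(x²) squares the input. These are different functions.

Conclusion: No, this is NOT an identity.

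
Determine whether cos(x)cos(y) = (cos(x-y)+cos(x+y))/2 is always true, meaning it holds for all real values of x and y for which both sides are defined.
Claim: cos(x)cos(y) = (cos(x-y)+cos(x+y))/2.
Reasoning: cos(x-y) = cos(x)cos(y) + sin(x)sin(y) and cos(x+y) = cos(x)cos(y) - sin(x)sin(y). Adding, cos(x-y) + cos(x+y) = 2cos(x)cos(y); divide by 2.
So the two sides agree for all real values of x and y for which both sides are defined.

Conclusion: Yes, this is an identity.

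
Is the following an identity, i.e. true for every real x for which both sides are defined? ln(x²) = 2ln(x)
Yes, this is an identity.

Claim: ln(x²) = 2ln(x).
Reasoning: The right side requires x > 0. For x > 0, x² = (e^(ln x))² = e^(2ln x), so ln(x²) = 2ln(x). (For x < 0 the right side is undefined, so those values are outside the claim.)
So the two sides agree for every real x for which both sides are defined.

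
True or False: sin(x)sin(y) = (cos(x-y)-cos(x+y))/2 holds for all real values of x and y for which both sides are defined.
True.

Claim: sin(x)sin(y) = (cos(x-y)-cos(x+y))/2.
Reasoning: cos(x-y) = cos(x)cos(y) + sin(x)sin(y) and cos(x+y) = cos(x)cos(y) - sin(x)sin(y). Subtracting, cos(x-y) - cos(x+y) = 2sin(x)sin(y); divide by 2.
So the two sides agree for all real values of x and y for which both sides are defined.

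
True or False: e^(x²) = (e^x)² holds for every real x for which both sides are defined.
Claim: e^(x²) = (e^x)².
Test a specific point where both sides are defined: x = -1.
LHS = e^(x²) ≈ 2.7183
RHS = (e^x)² ≈ 0.1353
Since 2.7183 ≠ 0.1353, the equation fails at this point, so it cannot hold for every real x for which both sides are defined.
(e^x)² = e^(2x), and 2x ≠ x² in general.

Conclusion: False.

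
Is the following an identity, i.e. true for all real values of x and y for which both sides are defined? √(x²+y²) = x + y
Claim: √(x²+y²) = x + y.
Test a specific point where both sides are defined: x = -3, y = -3.
LHS = √(x²+y²) ≈ 4.2426
RHS = x + y ≈ -6.0000
Since 4.2426 ≠ -6.0000, the equation fails at this point, so it cannot hold for all real values of x and y for which both sides are defined.
(x+y)² = x² + 2xy + y², not x² + y², so the square root does not split this way.

Conclusion: No, this is NOT an identity.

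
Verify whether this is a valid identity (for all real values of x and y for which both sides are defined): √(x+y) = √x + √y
No, this is NOT an identity.

Claim: √(x+y) = √x + √y.
Test a specific point where both sides are defined: x = 1/2, y = 1/2.
LHS = √(x+y) ≈ 1.0000
RHS = √x + √y ≈ 1.4142
Since 1.0000 ≠ 1.4142, the equation fails at this point, so it cannot hold for all real values of x and y for which both sides are defined.
Squaring the right side gives x + 2√(xy) + y, not x + y.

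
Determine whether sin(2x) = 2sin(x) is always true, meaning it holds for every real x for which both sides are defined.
Claim: sin(2x) = 2sin(x).
Test a specific point where both sides are defined: x = -π/4.
LHS = sin(2x) ≈ -1.0000
RHS = 2sin(x) ≈ -1.4142
Since -1.0000 ≠ -1.4142, the equation fails at this point, so it cannot hold for every real x for which both sides are defined.
The correct double-angle formula is sin(2x) = 2sin(x)cos(x).

Conclusion: No, this is NOT an identity.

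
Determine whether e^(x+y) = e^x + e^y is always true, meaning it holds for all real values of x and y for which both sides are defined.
Claim: e^(x+y) = e^x + e^y.
Test a specific point where both sides are defined: x = -3, y = -3.
LHS = e^(x+y) ≈ 0.0025
RHS = e^x + e^y ≈ 0.0996
Since 0.0025 ≠ 0.0996, the equation fails at this point, so it cannot hold for all real values of x and y for which both sides are defined.
The correct rule is e^(x+y) = e^x · e^y (a product, not a sum).

Conclusion: No, this is NOT an identity.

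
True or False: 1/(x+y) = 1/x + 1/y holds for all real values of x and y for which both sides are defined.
False.

Claim: 1/(x+y) = 1/x + 1/y.
Test a specific point where both sides are defined: x = 4, y = -1.
LHS = 1/(x+y) ≈ 0.3333
RHS = 1/x + 1/y ≈ -0.7500
Since 0.3333 ≠ -0.7500, the equation fails at this point, so it cannot hold for all real values of x and y for which both sides are defined.
1/x + 1/y = (x+y)/(xy), which is not 1/(x+y).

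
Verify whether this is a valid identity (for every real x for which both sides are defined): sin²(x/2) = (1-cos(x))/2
Claim: sin²(x/2) = (1-cos(x))/2.
Reasoning: Use cos(2θ) = 1 - 2sin²θ with θ = x/2: cos(x) = 1 - 2sin²(x/2). Solving for sin²(x/2) gives (1 - cos(x))/2.
So the two sides agree for every real x for which both sides are defined.

Conclusion: Yes, this is an identity.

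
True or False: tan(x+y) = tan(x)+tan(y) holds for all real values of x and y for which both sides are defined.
False.

Claim: tan(x+y) = tan(x)+tan(y).
Test a specific point where both sides are defined: x = 3π/4, y = 2π/3.
LHS = tan(x+y) ≈ 3.7321
RHS = tan(x)+tan(y) ≈ -2.7321
Since 3.7321 ≠ -2.7321, the equation fails at this point, so it cannot hold for all real values of x and y for which both sides are defined.
The correct formula is tan(x+y) = (tan(x) + tan(y))/(1 - tan(x)tan(y)).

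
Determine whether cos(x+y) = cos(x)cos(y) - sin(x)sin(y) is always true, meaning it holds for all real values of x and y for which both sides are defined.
Yes, this is an identity.

Claim: cos(x+y) = cos(x)cos(y) - sin(x)sin(y).
Reasoning: By Euler's formula e^(i(x+y)) = e^(ix)·e^(iy) = (cos x + i·sin x)(cos y + i·sin y). The real part of the left side is cos(x+y); the real part of the product is cos(x)cos(y) - sin(x)sin(y) (since i·i = -1).
So the two sides agree for all real values of x and y for which both sides are defined.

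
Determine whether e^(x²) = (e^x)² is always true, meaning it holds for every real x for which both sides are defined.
No, this is NOT an identity.

Claim: e^(x²) = (e^x)².
Test a specific point where both sides are defined: x = 1/2.
LHS = e^(x²) ≈ 1.2840
RHS = (e^x)² ≈ 2.7183
Since 1.2840 ≠ 2.7183, the equation fails at this point, so it cannot hold for every real x for which both sides are defined.
(e^x)² = e^(2x), and 2x ≠ x² in general.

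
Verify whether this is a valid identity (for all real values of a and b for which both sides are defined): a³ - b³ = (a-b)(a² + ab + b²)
Claim: a³ - b³ = (a-b)(a² + ab + b²).
Reasoning: Expand the right side: (a-b)(a² + ab + b²) = a³ + a²b + ab² - a²b - ab² - b³ = a³ - b³ (the middle terms cancel in pairs).
So the two sides agree for all real values of a and b for which both sides are defined.

Conclusion: Yes, this is an identity.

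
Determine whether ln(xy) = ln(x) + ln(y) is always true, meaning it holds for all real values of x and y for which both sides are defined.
Yes, this is an identity.

Claim: ln(xy) = ln(x) + ln(y).
Reasoning: Both sides are simultaneously defined only when x, y > 0. Write x = e^p, y = e^q (p = ln x, q = ln y). Then xy = e^p · e^q = e^(p+q), so ln(xy) = p + q = ln(x) + ln(y).
So the two sides agree for all real values of x and y for which both sides are defined.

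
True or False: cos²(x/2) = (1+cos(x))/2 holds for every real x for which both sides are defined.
Claim: cos²(x/2) = (1+cos(x))/2.
Reasoning: Use cos(2θ) = 2cos²θ - 1 with θ = x/2: cos(x) = 2cos²(x/2) - 1. Solving for cos²(x/2) gives (1 + cos(x))/2.
So the two sides agree for every real x for which both sides are defined.

Conclusion: True.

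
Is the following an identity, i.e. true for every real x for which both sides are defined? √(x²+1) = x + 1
Claim: √(x²+1) = x + 1.
Test a specific point where both sides are defined: x = 4.
LHS = √(x²+1) ≈ 4.1231
RHS = x + 1 ≈ 5.0000
Since 4.1231 ≠ 5.0000, the equation fails at this point, so it cannot hold for every real x for which both sides are defined.
(x+1)² = x² + 2x + 1 ≠ x² + 1 unless x = 0.

Conclusion: No, this is NOT an identity.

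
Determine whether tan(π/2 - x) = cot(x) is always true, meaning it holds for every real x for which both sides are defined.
Yes, this is an identity.

Claim: tan(π/2 - x) = cot(x).
Reasoning: tan(π/2 - x) = sin(π/2 - x)/cos(π/2 - x) = cos(x)/sin(x) = cot(x), using the cofunction identities sin(π/2 - x) = cos(x) and cos(π/2 - x) = sin(x).
So the two sides agree for every real x for which both sides are defined.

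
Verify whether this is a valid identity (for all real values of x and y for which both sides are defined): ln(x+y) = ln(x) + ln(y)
Claim: ln(x+y) = ln(x) + ln(y).
Test a specific point where both sides are defined: x = 5, y = 2.
LHS = ln(x+y) ≈ 1.9459
RHS = ln(x) + ln(y) ≈ 2.3026
Since 1.9459 ≠ 2.3026, the equation fails at this point, so it cannot hold for all real values of x and y for which both sides are defined.
ln(x) + ln(y) = ln(xy), not ln(x+y).

Conclusion: No, this is NOT an identity.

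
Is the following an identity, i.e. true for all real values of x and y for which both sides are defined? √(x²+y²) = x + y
Claim: √(x²+y²) = x + y.
Test a specific point where both sides are defined: x = -3, y = 2.
LHS = √(x²+y²) ≈ 3.6056
RHS = x + y ≈ -1.0000
Since 3.6056 ≠ -1.0000, the equation fails at this point, so it cannot hold for all real values of x and y for which both sides are defined.
(x+y)² = x² + 2xy + y², not x² + y², so the square root does not split this way.

Conclusion: No, this is NOT an identity.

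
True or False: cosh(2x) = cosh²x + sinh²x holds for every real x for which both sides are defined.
True.

Claim: cosh(2x) = cosh²x + sinh²x.
Reasoning: cosh²x = (e^(2x) + 2 + e^(-2x))/4 and sinh²x = (e^(2x) - 2 + e^(-2x))/4. Adding gives (2e^(2x) + 2e^(-2x))/4 = (e^(2x) + e^(-2x))/2 = cosh(2x).
So the two sides agree for every real x for which both sides are defined.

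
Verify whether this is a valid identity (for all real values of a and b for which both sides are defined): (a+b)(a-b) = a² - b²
Yes, this is an identity.

Claim: (a+b)(a-b) = a² - b².
Reasoning: Expand: (a+b)(a-b) = a² - ab + ba - b² = a² - b² (the cross terms cancel).
So the two sides agree for all real values of a and b for which both sides are defined.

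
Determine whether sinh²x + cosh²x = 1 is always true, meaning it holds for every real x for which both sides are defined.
No, this is NOT an identity.

Claim: sinh²x + cosh²x = 1.
Test a specific point where both sides are defined: x = 3/2.
LHS = sinh²x + cosh²x ≈ 10.0677
RHS = 1 ≈ 1.0000
Since 10.0677 ≠ 1.0000, the equation fails at this point, so it cannot hold for every real x for which both sides are defined.
The correct hyperbolic identity is cosh²x - sinh²x = 1 (a difference); the sum sinh²x + cosh²x equals cosh(2x).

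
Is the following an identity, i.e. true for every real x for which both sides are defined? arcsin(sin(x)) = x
Claim: arcsin(sin(x)) = x.
Test a specific point where both sides are defined: x = 3π/4.
LHS = arcsin(sin(x)) ≈ 0.7854
RHS = x ≈ 2.3562
Since 0.7854 ≠ 2.3562, the equation fails at this point, so it cannot hold for every real x for which both sides are defined.
arcsin only returns values in [-π/2, π/2], so arcsin(sin(x)) = x holds only for x in that interval, not for all real x.

Conclusion: No, this is NOT an identity.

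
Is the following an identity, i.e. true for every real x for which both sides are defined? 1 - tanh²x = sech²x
Claim: 1 - tanh²x = sech²x.
Reasoning: Divide cosh²x - sinh²x = 1 through by cosh²x (never zero): 1 - tanh²x = 1/cosh²x = sech²x.
So the two sides agree for every real x for which both sides are defined.

Conclusion: Yes, this is an identity.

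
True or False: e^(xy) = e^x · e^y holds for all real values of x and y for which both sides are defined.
False.

Claim: e^(xy) = e^x · e^y.
Test a specific point where both sides are defined: x = 2, y = 4.
LHS = e^(xy) ≈ 2980.9580
RHS = e^x · e^y ≈ 403.4288
Since 2980.9580 ≠ 403.4288, the equation fails at this point, so it cannot hold for all real values of x and y for which both sides are defined.
e^x · e^y = e^(x+y), not e^(xy).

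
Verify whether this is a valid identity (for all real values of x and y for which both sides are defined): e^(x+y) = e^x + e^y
Claim: e^(x+y) = e^x + e^y.
Test a specific point where both sides are defined: x = 1/2, y = -3.
LHS = e^(x+y) ≈ 0.0821
RHS = e^x + e^y ≈ 1.6985
Since 0.0821 ≠ 1.6985, the equation fails at this point, so it cannot hold for all real values of x and y for which both sides are defined.
The correct rule is e^(x+y) = e^x · e^y (a product, not a sum).

Conclusion: No, this is NOT an identity.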